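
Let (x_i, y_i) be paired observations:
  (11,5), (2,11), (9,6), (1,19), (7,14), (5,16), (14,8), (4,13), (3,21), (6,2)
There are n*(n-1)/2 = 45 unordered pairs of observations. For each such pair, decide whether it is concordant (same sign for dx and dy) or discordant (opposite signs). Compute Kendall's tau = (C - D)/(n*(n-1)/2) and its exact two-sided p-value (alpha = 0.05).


Step 1: Enumerate the 45 unordered pairs (i,j) with i<j and classify each by sign(x_j-x_i) * sign(y_j-y_i).
  (1,2):dx=-9,dy=+6->D; (1,3):dx=-2,dy=+1->D; (1,4):dx=-10,dy=+14->D; (1,5):dx=-4,dy=+9->D
  (1,6):dx=-6,dy=+11->D; (1,7):dx=+3,dy=+3->C; (1,8):dx=-7,dy=+8->D; (1,9):dx=-8,dy=+16->D
  (1,10):dx=-5,dy=-3->C; (2,3):dx=+7,dy=-5->D; (2,4):dx=-1,dy=+8->D; (2,5):dx=+5,dy=+3->C
  (2,6):dx=+3,dy=+5->C; (2,7):dx=+12,dy=-3->D; (2,8):dx=+2,dy=+2->C; (2,9):dx=+1,dy=+10->C
  (2,10):dx=+4,dy=-9->D; (3,4):dx=-8,dy=+13->D; (3,5):dx=-2,dy=+8->D; (3,6):dx=-4,dy=+10->D
  (3,7):dx=+5,dy=+2->C; (3,8):dx=-5,dy=+7->D; (3,9):dx=-6,dy=+15->D; (3,10):dx=-3,dy=-4->C
  (4,5):dx=+6,dy=-5->D; (4,6):dx=+4,dy=-3->D; (4,7):dx=+13,dy=-11->D; (4,8):dx=+3,dy=-6->D
  (4,9):dx=+2,dy=+2->C; (4,10):dx=+5,dy=-17->D; (5,6):dx=-2,dy=+2->D; (5,7):dx=+7,dy=-6->D
  (5,8):dx=-3,dy=-1->C; (5,9):dx=-4,dy=+7->D; (5,10):dx=-1,dy=-12->C; (6,7):dx=+9,dy=-8->D
  (6,8):dx=-1,dy=-3->C; (6,9):dx=-2,dy=+5->D; (6,10):dx=+1,dy=-14->D; (7,8):dx=-10,dy=+5->D
  (7,9):dx=-11,dy=+13->D; (7,10):dx=-8,dy=-6->C; (8,9):dx=-1,dy=+8->D; (8,10):dx=+2,dy=-11->D
  (9,10):dx=+3,dy=-19->D
Step 2: C = 13, D = 32, total pairs = 45.
Step 3: tau = (C - D)/(n(n-1)/2) = (13 - 32)/45 = -0.422222.
Step 4: Exact two-sided p-value (enumerate n! = 3628800 permutations of y under H0): p = 0.108313.
Step 5: alpha = 0.05. fail to reject H0.

tau_b = -0.4222 (C=13, D=32), p = 0.108313, fail to reject H0.


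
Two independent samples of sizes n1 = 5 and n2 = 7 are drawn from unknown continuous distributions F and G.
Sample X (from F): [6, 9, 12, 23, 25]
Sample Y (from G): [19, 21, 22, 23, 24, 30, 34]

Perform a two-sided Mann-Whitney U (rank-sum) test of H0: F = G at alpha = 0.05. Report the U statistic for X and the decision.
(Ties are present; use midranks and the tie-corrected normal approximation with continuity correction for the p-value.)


Step 1: Combine and sort all 12 observations; assign midranks.
sorted (value, group): (6,X), (9,X), (12,X), (19,Y), (21,Y), (22,Y), (23,X), (23,Y), (24,Y), (25,X), (30,Y), (34,Y)
ranks: 6->1, 9->2, 12->3, 19->4, 21->5, 22->6, 23->7.5, 23->7.5, 24->9, 25->10, 30->11, 34->12
Step 2: Rank sum for X: R1 = 1 + 2 + 3 + 7.5 + 10 = 23.5.
Step 3: U_X = R1 - n1(n1+1)/2 = 23.5 - 5*6/2 = 23.5 - 15 = 8.5.
       U_Y = n1*n2 - U_X = 35 - 8.5 = 26.5.
Step 4: Ties are present, so use the tie-corrected normal approximation (with continuity correction) for the p-value.
Step 5: p-value = 0.166721; compare to alpha = 0.05. fail to reject H0.

U_X = 8.5, p = 0.166721, fail to reject H0 at alpha = 0.05.


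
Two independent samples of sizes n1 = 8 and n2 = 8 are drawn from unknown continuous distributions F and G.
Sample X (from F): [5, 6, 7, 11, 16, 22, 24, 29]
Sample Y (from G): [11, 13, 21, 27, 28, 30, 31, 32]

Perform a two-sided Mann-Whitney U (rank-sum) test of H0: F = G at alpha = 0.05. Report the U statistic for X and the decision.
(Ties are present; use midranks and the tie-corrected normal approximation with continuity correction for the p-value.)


Step 1: Combine and sort all 16 observations; assign midranks.
sorted (value, group): (5,X), (6,X), (7,X), (11,X), (11,Y), (13,Y), (16,X), (21,Y), (22,X), (24,X), (27,Y), (28,Y), (29,X), (30,Y), (31,Y), (32,Y)
ranks: 5->1, 6->2, 7->3, 11->4.5, 11->4.5, 13->6, 16->7, 21->8, 22->9, 24->10, 27->11, 28->12, 29->13, 30->14, 31->15, 32->16
Step 2: Rank sum for X: R1 = 1 + 2 + 3 + 4.5 + 7 + 9 + 10 + 13 = 49.5.
Step 3: U_X = R1 - n1(n1+1)/2 = 49.5 - 8*9/2 = 49.5 - 36 = 13.5.
       U_Y = n1*n2 - U_X = 64 - 13.5 = 50.5.
Step 4: Ties are present, so use the tie-corrected normal approximation (with continuity correction) for the p-value.
Step 5: p-value = 0.058522; compare to alpha = 0.05. fail to reject H0.

U_X = 13.5, p = 0.058522, fail to reject H0 at alpha = 0.05.


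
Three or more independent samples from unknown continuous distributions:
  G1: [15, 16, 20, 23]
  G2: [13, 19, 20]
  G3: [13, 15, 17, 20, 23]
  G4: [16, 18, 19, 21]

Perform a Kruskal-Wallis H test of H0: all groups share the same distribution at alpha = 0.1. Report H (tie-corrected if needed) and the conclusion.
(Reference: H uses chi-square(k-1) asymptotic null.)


Step 1: Combine all N = 16 observations and assign midranks.
sorted (value, group, rank): (13,G2,1.5), (13,G3,1.5), (15,G1,3.5), (15,G3,3.5), (16,G1,5.5), (16,G4,5.5), (17,G3,7), (18,G4,8), (19,G2,9.5), (19,G4,9.5), (20,G1,12), (20,G2,12), (20,G3,12), (21,G4,14), (23,G1,15.5), (23,G3,15.5)
Step 2: Sum ranks within each group.
R_1 = 36.5 (n_1 = 4)
R_2 = 23 (n_2 = 3)
R_3 = 39.5 (n_3 = 5)
R_4 = 37 (n_4 = 4)
Step 3: H = 12/(N(N+1)) * sum(R_i^2/n_i) - 3(N+1)
     = 12/(16*17) * (36.5^2/4 + 23^2/3 + 39.5^2/5 + 37^2/4) - 3*17
     = 0.044118 * 1163.7 - 51
     = 0.339522.
Step 4: Ties present; correction factor C = 1 - 54/(16^3 - 16) = 0.986765. Corrected H = 0.339522 / 0.986765 = 0.344076.
Step 5: Under H0, H ~ chi^2(3); p-value = 0.951537.
Step 6: alpha = 0.1. fail to reject H0.

H = 0.3441, df = 3, p = 0.951537, fail to reject H0.


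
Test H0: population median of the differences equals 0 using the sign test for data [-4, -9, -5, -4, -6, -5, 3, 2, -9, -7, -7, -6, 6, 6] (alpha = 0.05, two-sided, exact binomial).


Step 1: Discard zero differences. Original n = 14; n_eff = number of nonzero differences = 14.
Nonzero differences (with sign): -4, -9, -5, -4, -6, -5, +3, +2, -9, -7, -7, -6, +6, +6
Step 2: Count signs: positive = 4, negative = 10.
Step 3: Under H0: P(positive) = 0.5, so the number of positives S ~ Bin(14, 0.5).
Step 4: Two-sided exact p-value = sum of Bin(14,0.5) probabilities at or below the observed probability = 0.179565.
Step 5: alpha = 0.05. fail to reject H0.

n_eff = 14, pos = 4, neg = 10, p = 0.179565, fail to reject H0.


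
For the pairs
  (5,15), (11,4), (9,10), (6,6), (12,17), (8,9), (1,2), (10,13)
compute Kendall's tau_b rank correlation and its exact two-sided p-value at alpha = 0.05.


Step 1: Enumerate the 28 unordered pairs (i,j) with i<j and classify each by sign(x_j-x_i) * sign(y_j-y_i).
  (1,2):dx=+6,dy=-11->D; (1,3):dx=+4,dy=-5->D; (1,4):dx=+1,dy=-9->D; (1,5):dx=+7,dy=+2->C
  (1,6):dx=+3,dy=-6->D; (1,7):dx=-4,dy=-13->C; (1,8):dx=+5,dy=-2->D; (2,3):dx=-2,dy=+6->D
  (2,4):dx=-5,dy=+2->D; (2,5):dx=+1,dy=+13->C; (2,6):dx=-3,dy=+5->D; (2,7):dx=-10,dy=-2->C
  (2,8):dx=-1,dy=+9->D; (3,4):dx=-3,dy=-4->C; (3,5):dx=+3,dy=+7->C; (3,6):dx=-1,dy=-1->C
  (3,7):dx=-8,dy=-8->C; (3,8):dx=+1,dy=+3->C; (4,5):dx=+6,dy=+11->C; (4,6):dx=+2,dy=+3->C
  (4,7):dx=-5,dy=-4->C; (4,8):dx=+4,dy=+7->C; (5,6):dx=-4,dy=-8->C; (5,7):dx=-11,dy=-15->C
  (5,8):dx=-2,dy=-4->C; (6,7):dx=-7,dy=-7->C; (6,8):dx=+2,dy=+4->C; (7,8):dx=+9,dy=+11->C
Step 2: C = 19, D = 9, total pairs = 28.
Step 3: tau = (C - D)/(n(n-1)/2) = (19 - 9)/28 = 0.357143.
Step 4: Exact two-sided p-value (enumerate n! = 40320 permutations of y under H0): p = 0.275099.
Step 5: alpha = 0.05. fail to reject H0.

tau_b = 0.3571 (C=19, D=9), p = 0.275099, fail to reject H0.


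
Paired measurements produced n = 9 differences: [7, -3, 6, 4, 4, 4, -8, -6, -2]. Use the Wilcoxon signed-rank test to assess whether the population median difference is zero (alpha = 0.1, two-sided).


Step 1: Drop any zero differences (none here) and take |d_i|.
|d| = [7, 3, 6, 4, 4, 4, 8, 6, 2]
Step 2: Midrank |d_i| (ties get averaged ranks).
ranks: |7|->8, |3|->2, |6|->6.5, |4|->4, |4|->4, |4|->4, |8|->9, |6|->6.5, |2|->1
Step 3: Attach original signs; sum ranks with positive sign and with negative sign.
W+ = 8 + 6.5 + 4 + 4 + 4 = 26.5
W- = 2 + 9 + 6.5 + 1 = 18.5
(Check: W+ + W- = 45 should equal n(n+1)/2 = 45.)
Step 4: Test statistic W = min(W+, W-) = 18.5.
Step 5: Ties in |d|, so use the tie-corrected normal approximation.
        E[W] = n(n+1)/4 = 9*10/4 = 22.5.
        Tie groups: |d|=4 (t=3), |d|=6 (t=2); sum(t^3 - t) = 30.
        Var[W] = n(n+1)(2n+1)/24 - sum(t^3-t)/48 = 1710/24 - 30/48 = 70.625.
        z = (W - E[W]) / sqrt(Var[W]) = (18.5 - 22.5) / 8.4039 = -0.4760.
        Two-sided p = 2*Phi(z) = 0.634095.
Step 6: alpha = 0.1. fail to reject H0.

W+ = 26.5, W- = 18.5, W = min = 18.5, p = 0.634095, fail to reject H0.


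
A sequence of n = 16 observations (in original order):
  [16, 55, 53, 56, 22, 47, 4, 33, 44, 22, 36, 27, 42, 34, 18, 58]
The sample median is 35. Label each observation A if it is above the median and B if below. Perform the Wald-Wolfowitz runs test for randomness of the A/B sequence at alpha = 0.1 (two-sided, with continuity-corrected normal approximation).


Step 1: Compute median = 35; label A = above, B = below.
Labels in order: BAAABABBABABABBA  (n_A = 8, n_B = 8)
Step 2: Count runs R = 12.
Step 3: Under H0 (random ordering), E[R] = 2*n_A*n_B/(n_A+n_B) + 1 = 2*8*8/16 + 1 = 9.0000.
        Var[R] = 2*n_A*n_B*(2*n_A*n_B - n_A - n_B) / ((n_A+n_B)^2 * (n_A+n_B-1)) = 14336/3840 = 3.7333.
        SD[R] = 1.9322.
Step 4: Continuity-corrected z = (R - 0.5 - E[R]) / SD[R] = (12 - 0.5 - 9.0000) / 1.9322 = 1.2939.
Step 5: Two-sided p-value via normal approximation = 2*(1 - Phi(|z|)) = 0.195709.
Step 6: alpha = 0.1. fail to reject H0.

R = 12, z = 1.2939, p = 0.195709, fail to reject H0.


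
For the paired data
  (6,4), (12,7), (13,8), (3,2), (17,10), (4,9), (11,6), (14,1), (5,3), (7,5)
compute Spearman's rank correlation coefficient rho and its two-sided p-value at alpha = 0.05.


Step 1: Rank x and y separately (midranks; no ties here).
rank(x): 6->4, 12->7, 13->8, 3->1, 17->10, 4->2, 11->6, 14->9, 5->3, 7->5
rank(y): 4->4, 7->7, 8->8, 2->2, 10->10, 9->9, 6->6, 1->1, 3->3, 5->5
Step 2: d_i = R_x(i) - R_y(i); compute d_i^2.
  (4-4)^2=0, (7-7)^2=0, (8-8)^2=0, (1-2)^2=1, (10-10)^2=0, (2-9)^2=49, (6-6)^2=0, (9-1)^2=64, (3-3)^2=0, (5-5)^2=0
sum(d^2) = 114.
Step 3: rho = 1 - 6*114 / (10*(10^2 - 1)) = 1 - 684/990 = 0.309091.
Step 4: Under H0, t = rho * sqrt((n-2)/(1-rho^2)) = 0.9193 ~ t(8).
Step 5: Two-sided p-value from the t-distribution with 8 df = 0.384841.
Step 6: alpha = 0.05. fail to reject H0.

rho = 0.3091, p = 0.384841, fail to reject H0 at alpha = 0.05.


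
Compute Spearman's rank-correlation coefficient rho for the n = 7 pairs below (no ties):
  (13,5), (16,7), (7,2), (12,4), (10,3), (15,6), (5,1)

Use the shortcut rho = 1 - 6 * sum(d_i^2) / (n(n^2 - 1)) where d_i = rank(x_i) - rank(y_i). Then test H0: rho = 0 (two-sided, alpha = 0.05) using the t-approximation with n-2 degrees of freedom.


Step 1: Rank x and y separately (midranks; no ties here).
rank(x): 13->5, 16->7, 7->2, 12->4, 10->3, 15->6, 5->1
rank(y): 5->5, 7->7, 2->2, 4->4, 3->3, 6->6, 1->1
Step 2: d_i = R_x(i) - R_y(i); compute d_i^2.
  (5-5)^2=0, (7-7)^2=0, (2-2)^2=0, (4-4)^2=0, (3-3)^2=0, (6-6)^2=0, (1-1)^2=0
sum(d^2) = 0.
Step 3: rho = 1 - 6*0 / (7*(7^2 - 1)) = 1 - 0/336 = 1.000000.
Step 5: Two-sided p-value from the t-distribution with 5 df = 0.000000.
Step 6: alpha = 0.05. reject H0.

rho = 1.0000, p = 0.000000, reject H0 at alpha = 0.05.


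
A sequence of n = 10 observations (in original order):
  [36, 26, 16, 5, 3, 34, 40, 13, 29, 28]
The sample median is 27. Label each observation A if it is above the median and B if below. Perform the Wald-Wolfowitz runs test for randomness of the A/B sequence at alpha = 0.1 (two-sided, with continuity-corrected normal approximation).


Step 1: Compute median = 27; label A = above, B = below.
Labels in order: ABBBBAABAA  (n_A = 5, n_B = 5)
Step 2: Count runs R = 5.
Step 3: Under H0 (random ordering), E[R] = 2*n_A*n_B/(n_A+n_B) + 1 = 2*5*5/10 + 1 = 6.0000.
        Var[R] = 2*n_A*n_B*(2*n_A*n_B - n_A - n_B) / ((n_A+n_B)^2 * (n_A+n_B-1)) = 2000/900 = 2.2222.
        SD[R] = 1.4907.
Step 4: Continuity-corrected z = (R + 0.5 - E[R]) / SD[R] = (5 + 0.5 - 6.0000) / 1.4907 = -0.3354.
Step 5: Two-sided p-value via normal approximation = 2*(1 - Phi(|z|)) = 0.737316.
Step 6: alpha = 0.1. fail to reject H0.

R = 5, z = -0.3354, p = 0.737316, fail to reject H0.


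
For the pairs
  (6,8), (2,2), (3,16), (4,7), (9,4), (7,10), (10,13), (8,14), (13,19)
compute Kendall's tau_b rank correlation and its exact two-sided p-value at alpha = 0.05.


Step 1: Enumerate the 36 unordered pairs (i,j) with i<j and classify each by sign(x_j-x_i) * sign(y_j-y_i).
  (1,2):dx=-4,dy=-6->C; (1,3):dx=-3,dy=+8->D; (1,4):dx=-2,dy=-1->C; (1,5):dx=+3,dy=-4->D
  (1,6):dx=+1,dy=+2->C; (1,7):dx=+4,dy=+5->C; (1,8):dx=+2,dy=+6->C; (1,9):dx=+7,dy=+11->C
  (2,3):dx=+1,dy=+14->C; (2,4):dx=+2,dy=+5->C; (2,5):dx=+7,dy=+2->C; (2,6):dx=+5,dy=+8->C
  (2,7):dx=+8,dy=+11->C; (2,8):dx=+6,dy=+12->C; (2,9):dx=+11,dy=+17->C; (3,4):dx=+1,dy=-9->D
  (3,5):dx=+6,dy=-12->D; (3,6):dx=+4,dy=-6->D; (3,7):dx=+7,dy=-3->D; (3,8):dx=+5,dy=-2->D
  (3,9):dx=+10,dy=+3->C; (4,5):dx=+5,dy=-3->D; (4,6):dx=+3,dy=+3->C; (4,7):dx=+6,dy=+6->C
  (4,8):dx=+4,dy=+7->C; (4,9):dx=+9,dy=+12->C; (5,6):dx=-2,dy=+6->D; (5,7):dx=+1,dy=+9->C
  (5,8):dx=-1,dy=+10->D; (5,9):dx=+4,dy=+15->C; (6,7):dx=+3,dy=+3->C; (6,8):dx=+1,dy=+4->C
  (6,9):dx=+6,dy=+9->C; (7,8):dx=-2,dy=+1->D; (7,9):dx=+3,dy=+6->C; (8,9):dx=+5,dy=+5->C
Step 2: C = 25, D = 11, total pairs = 36.
Step 3: tau = (C - D)/(n(n-1)/2) = (25 - 11)/36 = 0.388889.
Step 4: Exact two-sided p-value (enumerate n! = 362880 permutations of y under H0): p = 0.180181.
Step 5: alpha = 0.05. fail to reject H0.

tau_b = 0.3889 (C=25, D=11), p = 0.180181, fail to reject H0.


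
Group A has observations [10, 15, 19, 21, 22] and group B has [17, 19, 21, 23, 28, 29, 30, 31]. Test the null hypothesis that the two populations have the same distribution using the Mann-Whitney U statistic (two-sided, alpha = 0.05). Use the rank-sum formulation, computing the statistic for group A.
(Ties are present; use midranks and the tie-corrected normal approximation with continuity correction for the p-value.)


Step 1: Combine and sort all 13 observations; assign midranks.
sorted (value, group): (10,X), (15,X), (17,Y), (19,X), (19,Y), (21,X), (21,Y), (22,X), (23,Y), (28,Y), (29,Y), (30,Y), (31,Y)
ranks: 10->1, 15->2, 17->3, 19->4.5, 19->4.5, 21->6.5, 21->6.5, 22->8, 23->9, 28->10, 29->11, 30->12, 31->13
Step 2: Rank sum for X: R1 = 1 + 2 + 4.5 + 6.5 + 8 = 22.
Step 3: U_X = R1 - n1(n1+1)/2 = 22 - 5*6/2 = 22 - 15 = 7.
       U_Y = n1*n2 - U_X = 40 - 7 = 33.
Step 4: Ties are present, so use the tie-corrected normal approximation (with continuity correction) for the p-value.
Step 5: p-value = 0.066526; compare to alpha = 0.05. fail to reject H0.

U_X = 7, p = 0.066526, fail to reject H0 at alpha = 0.05.


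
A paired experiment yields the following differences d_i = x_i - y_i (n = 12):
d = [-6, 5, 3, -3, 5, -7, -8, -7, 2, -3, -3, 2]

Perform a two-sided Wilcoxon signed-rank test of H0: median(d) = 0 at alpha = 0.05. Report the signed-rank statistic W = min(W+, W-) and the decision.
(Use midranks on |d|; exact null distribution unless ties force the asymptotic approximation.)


Step 1: Drop any zero differences (none here) and take |d_i|.
|d| = [6, 5, 3, 3, 5, 7, 8, 7, 2, 3, 3, 2]
Step 2: Midrank |d_i| (ties get averaged ranks).
ranks: |6|->9, |5|->7.5, |3|->4.5, |3|->4.5, |5|->7.5, |7|->10.5, |8|->12, |7|->10.5, |2|->1.5, |3|->4.5, |3|->4.5, |2|->1.5
Step 3: Attach original signs; sum ranks with positive sign and with negative sign.
W+ = 7.5 + 4.5 + 7.5 + 1.5 + 1.5 = 22.5
W- = 9 + 4.5 + 10.5 + 12 + 10.5 + 4.5 + 4.5 = 55.5
(Check: W+ + W- = 78 should equal n(n+1)/2 = 78.)
Step 4: Test statistic W = min(W+, W-) = 22.5.
Step 5: Ties in |d|, so use the tie-corrected normal approximation.
        E[W] = n(n+1)/4 = 12*13/4 = 39.
        Tie groups: |d|=2 (t=2), |d|=3 (t=4), |d|=5 (t=2), |d|=7 (t=2); sum(t^3 - t) = 78.
        Var[W] = n(n+1)(2n+1)/24 - sum(t^3-t)/48 = 3900/24 - 78/48 = 160.875.
        z = (W - E[W]) / sqrt(Var[W]) = (22.5 - 39) / 12.6837 = -1.3009.
        Two-sided p = 2*Phi(z) = 0.193297.
Step 6: alpha = 0.05. fail to reject H0.

W+ = 22.5, W- = 55.5, W = min = 22.5, p = 0.193297, fail to reject H0.


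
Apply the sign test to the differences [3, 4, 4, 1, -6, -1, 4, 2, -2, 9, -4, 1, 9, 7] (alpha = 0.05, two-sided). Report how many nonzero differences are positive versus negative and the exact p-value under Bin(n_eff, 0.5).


Step 1: Discard zero differences. Original n = 14; n_eff = number of nonzero differences = 14.
Nonzero differences (with sign): +3, +4, +4, +1, -6, -1, +4, +2, -2, +9, -4, +1, +9, +7
Step 2: Count signs: positive = 10, negative = 4.
Step 3: Under H0: P(positive) = 0.5, so the number of positives S ~ Bin(14, 0.5).
Step 4: Two-sided exact p-value = sum of Bin(14,0.5) probabilities at or below the observed probability = 0.179565.
Step 5: alpha = 0.05. fail to reject H0.

n_eff = 14, pos = 10, neg = 4, p = 0.179565, fail to reject H0.


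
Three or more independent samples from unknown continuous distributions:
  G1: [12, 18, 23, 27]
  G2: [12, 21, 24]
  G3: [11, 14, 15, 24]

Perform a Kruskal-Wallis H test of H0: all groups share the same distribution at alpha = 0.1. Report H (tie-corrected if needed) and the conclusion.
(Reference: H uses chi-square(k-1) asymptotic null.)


Step 1: Combine all N = 11 observations and assign midranks.
sorted (value, group, rank): (11,G3,1), (12,G1,2.5), (12,G2,2.5), (14,G3,4), (15,G3,5), (18,G1,6), (21,G2,7), (23,G1,8), (24,G2,9.5), (24,G3,9.5), (27,G1,11)
Step 2: Sum ranks within each group.
R_1 = 27.5 (n_1 = 4)
R_2 = 19 (n_2 = 3)
R_3 = 19.5 (n_3 = 4)
Step 3: H = 12/(N(N+1)) * sum(R_i^2/n_i) - 3(N+1)
     = 12/(11*12) * (27.5^2/4 + 19^2/3 + 19.5^2/4) - 3*12
     = 0.090909 * 404.458 - 36
     = 0.768939.
Step 4: Ties present; correction factor C = 1 - 12/(11^3 - 11) = 0.990909. Corrected H = 0.768939 / 0.990909 = 0.775994.
Step 5: Under H0, H ~ chi^2(2); p-value = 0.678414.
Step 6: alpha = 0.1. fail to reject H0.

H = 0.7760, df = 2, p = 0.678414, fail to reject H0.


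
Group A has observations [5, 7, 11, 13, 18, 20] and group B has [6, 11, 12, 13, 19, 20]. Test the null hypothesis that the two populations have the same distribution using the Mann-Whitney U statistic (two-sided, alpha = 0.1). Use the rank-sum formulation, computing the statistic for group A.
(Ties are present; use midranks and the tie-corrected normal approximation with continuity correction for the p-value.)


Step 1: Combine and sort all 12 observations; assign midranks.
sorted (value, group): (5,X), (6,Y), (7,X), (11,X), (11,Y), (12,Y), (13,X), (13,Y), (18,X), (19,Y), (20,X), (20,Y)
ranks: 5->1, 6->2, 7->3, 11->4.5, 11->4.5, 12->6, 13->7.5, 13->7.5, 18->9, 19->10, 20->11.5, 20->11.5
Step 2: Rank sum for X: R1 = 1 + 3 + 4.5 + 7.5 + 9 + 11.5 = 36.5.
Step 3: U_X = R1 - n1(n1+1)/2 = 36.5 - 6*7/2 = 36.5 - 21 = 15.5.
       U_Y = n1*n2 - U_X = 36 - 15.5 = 20.5.
Step 4: Ties are present, so use the tie-corrected normal approximation (with continuity correction) for the p-value.
Step 5: p-value = 0.747491; compare to alpha = 0.1. fail to reject H0.

U_X = 15.5, p = 0.747491, fail to reject H0 at alpha = 0.1.


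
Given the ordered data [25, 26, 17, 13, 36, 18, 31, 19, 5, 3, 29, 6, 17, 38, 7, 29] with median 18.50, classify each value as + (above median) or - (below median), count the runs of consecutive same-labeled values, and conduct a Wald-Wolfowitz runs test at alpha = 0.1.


Step 1: Compute median = 18.50; label A = above, B = below.
Labels in order: AABBABAABBABBABA  (n_A = 8, n_B = 8)
Step 2: Count runs R = 11.
Step 3: Under H0 (random ordering), E[R] = 2*n_A*n_B/(n_A+n_B) + 1 = 2*8*8/16 + 1 = 9.0000.
        Var[R] = 2*n_A*n_B*(2*n_A*n_B - n_A - n_B) / ((n_A+n_B)^2 * (n_A+n_B-1)) = 14336/3840 = 3.7333.
        SD[R] = 1.9322.
Step 4: Continuity-corrected z = (R - 0.5 - E[R]) / SD[R] = (11 - 0.5 - 9.0000) / 1.9322 = 0.7763.
Step 5: Two-sided p-value via normal approximation = 2*(1 - Phi(|z|)) = 0.437558.
Step 6: alpha = 0.1. fail to reject H0.

R = 11, z = 0.7763, p = 0.437558, fail to reject H0.


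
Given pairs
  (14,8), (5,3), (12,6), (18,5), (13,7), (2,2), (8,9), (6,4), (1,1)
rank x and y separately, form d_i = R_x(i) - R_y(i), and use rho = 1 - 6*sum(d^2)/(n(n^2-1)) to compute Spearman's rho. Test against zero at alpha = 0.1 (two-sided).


Step 1: Rank x and y separately (midranks; no ties here).
rank(x): 14->8, 5->3, 12->6, 18->9, 13->7, 2->2, 8->5, 6->4, 1->1
rank(y): 8->8, 3->3, 6->6, 5->5, 7->7, 2->2, 9->9, 4->4, 1->1
Step 2: d_i = R_x(i) - R_y(i); compute d_i^2.
  (8-8)^2=0, (3-3)^2=0, (6-6)^2=0, (9-5)^2=16, (7-7)^2=0, (2-2)^2=0, (5-9)^2=16, (4-4)^2=0, (1-1)^2=0
sum(d^2) = 32.
Step 3: rho = 1 - 6*32 / (9*(9^2 - 1)) = 1 - 192/720 = 0.733333.
Step 4: Under H0, t = rho * sqrt((n-2)/(1-rho^2)) = 2.8538 ~ t(7).
Step 5: Two-sided p-value from the t-distribution with 7 df = 0.024554.
Step 6: alpha = 0.1. reject H0.

rho = 0.7333, p = 0.024554, reject H0 at alpha = 0.1.


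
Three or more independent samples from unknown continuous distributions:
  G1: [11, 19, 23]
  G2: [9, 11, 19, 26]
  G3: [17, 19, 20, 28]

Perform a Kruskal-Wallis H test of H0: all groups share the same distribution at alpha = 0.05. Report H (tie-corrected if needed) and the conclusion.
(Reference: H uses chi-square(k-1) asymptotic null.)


Step 1: Combine all N = 11 observations and assign midranks.
sorted (value, group, rank): (9,G2,1), (11,G1,2.5), (11,G2,2.5), (17,G3,4), (19,G1,6), (19,G2,6), (19,G3,6), (20,G3,8), (23,G1,9), (26,G2,10), (28,G3,11)
Step 2: Sum ranks within each group.
R_1 = 17.5 (n_1 = 3)
R_2 = 19.5 (n_2 = 4)
R_3 = 29 (n_3 = 4)
Step 3: H = 12/(N(N+1)) * sum(R_i^2/n_i) - 3(N+1)
     = 12/(11*12) * (17.5^2/3 + 19.5^2/4 + 29^2/4) - 3*12
     = 0.090909 * 407.396 - 36
     = 1.035985.
Step 4: Ties present; correction factor C = 1 - 30/(11^3 - 11) = 0.977273. Corrected H = 1.035985 / 0.977273 = 1.060078.
Step 5: Under H0, H ~ chi^2(2); p-value = 0.588582.
Step 6: alpha = 0.05. fail to reject H0.

H = 1.0601, df = 2, p = 0.588582, fail to reject H0.


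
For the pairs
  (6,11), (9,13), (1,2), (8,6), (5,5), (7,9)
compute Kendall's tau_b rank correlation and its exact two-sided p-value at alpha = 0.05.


Step 1: Enumerate the 15 unordered pairs (i,j) with i<j and classify each by sign(x_j-x_i) * sign(y_j-y_i).
  (1,2):dx=+3,dy=+2->C; (1,3):dx=-5,dy=-9->C; (1,4):dx=+2,dy=-5->D; (1,5):dx=-1,dy=-6->C
  (1,6):dx=+1,dy=-2->D; (2,3):dx=-8,dy=-11->C; (2,4):dx=-1,dy=-7->C; (2,5):dx=-4,dy=-8->C
  (2,6):dx=-2,dy=-4->C; (3,4):dx=+7,dy=+4->C; (3,5):dx=+4,dy=+3->C; (3,6):dx=+6,dy=+7->C
  (4,5):dx=-3,dy=-1->C; (4,6):dx=-1,dy=+3->D; (5,6):dx=+2,dy=+4->C
Step 2: C = 12, D = 3, total pairs = 15.
Step 3: tau = (C - D)/(n(n-1)/2) = (12 - 3)/15 = 0.600000.
Step 4: Exact two-sided p-value (enumerate n! = 720 permutations of y under H0): p = 0.136111.
Step 5: alpha = 0.05. fail to reject H0.

tau_b = 0.6000 (C=12, D=3), p = 0.136111, fail to reject H0.


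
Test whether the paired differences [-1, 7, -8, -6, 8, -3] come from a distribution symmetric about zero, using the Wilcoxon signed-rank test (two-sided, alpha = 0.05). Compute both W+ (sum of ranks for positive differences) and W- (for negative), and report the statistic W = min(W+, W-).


Step 1: Drop any zero differences (none here) and take |d_i|.
|d| = [1, 7, 8, 6, 8, 3]
Step 2: Midrank |d_i| (ties get averaged ranks).
ranks: |1|->1, |7|->4, |8|->5.5, |6|->3, |8|->5.5, |3|->2
Step 3: Attach original signs; sum ranks with positive sign and with negative sign.
W+ = 4 + 5.5 = 9.5
W- = 1 + 5.5 + 3 + 2 = 11.5
(Check: W+ + W- = 21 should equal n(n+1)/2 = 21.)
Step 4: Test statistic W = min(W+, W-) = 9.5.
Step 5: Ties in |d|, so use the tie-corrected normal approximation.
        E[W] = n(n+1)/4 = 6*7/4 = 10.5.
        Tie groups: |d|=8 (t=2); sum(t^3 - t) = 6.
        Var[W] = n(n+1)(2n+1)/24 - sum(t^3-t)/48 = 546/24 - 6/48 = 22.625.
        z = (W - E[W]) / sqrt(Var[W]) = (9.5 - 10.5) / 4.7566 = -0.2102.
        Two-sided p = 2*Phi(z) = 0.833484.
Step 6: alpha = 0.05. fail to reject H0.

W+ = 9.5, W- = 11.5, W = min = 9.5, p = 0.833484, fail to reject H0.


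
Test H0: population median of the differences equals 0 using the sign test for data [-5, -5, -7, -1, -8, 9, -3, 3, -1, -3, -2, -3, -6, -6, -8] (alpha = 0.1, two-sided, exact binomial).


Step 1: Discard zero differences. Original n = 15; n_eff = number of nonzero differences = 15.
Nonzero differences (with sign): -5, -5, -7, -1, -8, +9, -3, +3, -1, -3, -2, -3, -6, -6, -8
Step 2: Count signs: positive = 2, negative = 13.
Step 3: Under H0: P(positive) = 0.5, so the number of positives S ~ Bin(15, 0.5).
Step 4: Two-sided exact p-value = sum of Bin(15,0.5) probabilities at or below the observed probability = 0.007385.
Step 5: alpha = 0.1. reject H0.

n_eff = 15, pos = 2, neg = 13, p = 0.007385, reject H0.


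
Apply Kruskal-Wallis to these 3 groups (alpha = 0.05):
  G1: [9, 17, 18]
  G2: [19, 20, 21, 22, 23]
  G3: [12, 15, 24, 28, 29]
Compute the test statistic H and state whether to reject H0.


Step 1: Combine all N = 13 observations and assign midranks.
sorted (value, group, rank): (9,G1,1), (12,G3,2), (15,G3,3), (17,G1,4), (18,G1,5), (19,G2,6), (20,G2,7), (21,G2,8), (22,G2,9), (23,G2,10), (24,G3,11), (28,G3,12), (29,G3,13)
Step 2: Sum ranks within each group.
R_1 = 10 (n_1 = 3)
R_2 = 40 (n_2 = 5)
R_3 = 41 (n_3 = 5)
Step 3: H = 12/(N(N+1)) * sum(R_i^2/n_i) - 3(N+1)
     = 12/(13*14) * (10^2/3 + 40^2/5 + 41^2/5) - 3*14
     = 0.065934 * 689.533 - 42
     = 3.463736.
Step 4: No ties, so H is used without correction.
Step 5: Under H0, H ~ chi^2(2); p-value = 0.176954.
Step 6: alpha = 0.05. fail to reject H0.

H = 3.4637, df = 2, p = 0.176954, fail to reject H0.


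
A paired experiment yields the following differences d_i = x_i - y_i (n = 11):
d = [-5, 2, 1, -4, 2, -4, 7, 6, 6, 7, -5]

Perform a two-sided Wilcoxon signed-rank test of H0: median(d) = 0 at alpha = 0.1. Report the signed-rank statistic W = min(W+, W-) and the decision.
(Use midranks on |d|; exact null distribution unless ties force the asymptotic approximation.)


Step 1: Drop any zero differences (none here) and take |d_i|.
|d| = [5, 2, 1, 4, 2, 4, 7, 6, 6, 7, 5]
Step 2: Midrank |d_i| (ties get averaged ranks).
ranks: |5|->6.5, |2|->2.5, |1|->1, |4|->4.5, |2|->2.5, |4|->4.5, |7|->10.5, |6|->8.5, |6|->8.5, |7|->10.5, |5|->6.5
Step 3: Attach original signs; sum ranks with positive sign and with negative sign.
W+ = 2.5 + 1 + 2.5 + 10.5 + 8.5 + 8.5 + 10.5 = 44
W- = 6.5 + 4.5 + 4.5 + 6.5 = 22
(Check: W+ + W- = 66 should equal n(n+1)/2 = 66.)
Step 4: Test statistic W = min(W+, W-) = 22.
Step 5: Ties in |d|, so use the tie-corrected normal approximation.
        E[W] = n(n+1)/4 = 11*12/4 = 33.
        Tie groups: |d|=2 (t=2), |d|=4 (t=2), |d|=5 (t=2), |d|=6 (t=2), |d|=7 (t=2); sum(t^3 - t) = 30.
        Var[W] = n(n+1)(2n+1)/24 - sum(t^3-t)/48 = 3036/24 - 30/48 = 125.875.
        z = (W - E[W]) / sqrt(Var[W]) = (22 - 33) / 11.2194 = -0.9804.
        Two-sided p = 2*Phi(z) = 0.326867.
Step 6: alpha = 0.1. fail to reject H0.

W+ = 44, W- = 22, W = min = 22, p = 0.326867, fail to reject H0.


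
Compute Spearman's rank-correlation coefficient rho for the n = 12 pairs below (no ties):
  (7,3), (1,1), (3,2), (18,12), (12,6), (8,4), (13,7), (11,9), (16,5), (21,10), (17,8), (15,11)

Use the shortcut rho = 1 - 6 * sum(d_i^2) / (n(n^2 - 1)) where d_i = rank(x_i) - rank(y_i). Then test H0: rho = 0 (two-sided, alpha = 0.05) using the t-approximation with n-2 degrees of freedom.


Step 1: Rank x and y separately (midranks; no ties here).
rank(x): 7->3, 1->1, 3->2, 18->11, 12->6, 8->4, 13->7, 11->5, 16->9, 21->12, 17->10, 15->8
rank(y): 3->3, 1->1, 2->2, 12->12, 6->6, 4->4, 7->7, 9->9, 5->5, 10->10, 8->8, 11->11
Step 2: d_i = R_x(i) - R_y(i); compute d_i^2.
  (3-3)^2=0, (1-1)^2=0, (2-2)^2=0, (11-12)^2=1, (6-6)^2=0, (4-4)^2=0, (7-7)^2=0, (5-9)^2=16, (9-5)^2=16, (12-10)^2=4, (10-8)^2=4, (8-11)^2=9
sum(d^2) = 50.
Step 3: rho = 1 - 6*50 / (12*(12^2 - 1)) = 1 - 300/1716 = 0.825175.
Step 4: Under H0, t = rho * sqrt((n-2)/(1-rho^2)) = 4.6195 ~ t(10).
Step 5: Two-sided p-value from the t-distribution with 10 df = 0.000951.
Step 6: alpha = 0.05. reject H0.

rho = 0.8252, p = 0.000951, reject H0 at alpha = 0.05.


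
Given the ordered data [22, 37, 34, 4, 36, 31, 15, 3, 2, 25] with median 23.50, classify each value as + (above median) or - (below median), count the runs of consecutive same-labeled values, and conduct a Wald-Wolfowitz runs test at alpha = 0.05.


Step 1: Compute median = 23.50; label A = above, B = below.
Labels in order: BAABAABBBA  (n_A = 5, n_B = 5)
Step 2: Count runs R = 6.
Step 3: Under H0 (random ordering), E[R] = 2*n_A*n_B/(n_A+n_B) + 1 = 2*5*5/10 + 1 = 6.0000.
        Var[R] = 2*n_A*n_B*(2*n_A*n_B - n_A - n_B) / ((n_A+n_B)^2 * (n_A+n_B-1)) = 2000/900 = 2.2222.
        SD[R] = 1.4907.
Step 4: R = E[R], so z = 0 with no continuity correction.
Step 5: Two-sided p-value via normal approximation = 2*(1 - Phi(|z|)) = 1.000000.
Step 6: alpha = 0.05. fail to reject H0.

R = 6, z = 0.0000, p = 1.000000, fail to reject H0.


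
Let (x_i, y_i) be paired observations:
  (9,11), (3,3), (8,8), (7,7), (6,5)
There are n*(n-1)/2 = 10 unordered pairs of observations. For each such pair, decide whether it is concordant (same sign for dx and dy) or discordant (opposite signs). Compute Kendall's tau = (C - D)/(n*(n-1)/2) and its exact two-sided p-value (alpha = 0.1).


Step 1: Enumerate the 10 unordered pairs (i,j) with i<j and classify each by sign(x_j-x_i) * sign(y_j-y_i).
  (1,2):dx=-6,dy=-8->C; (1,3):dx=-1,dy=-3->C; (1,4):dx=-2,dy=-4->C; (1,5):dx=-3,dy=-6->C
  (2,3):dx=+5,dy=+5->C; (2,4):dx=+4,dy=+4->C; (2,5):dx=+3,dy=+2->C; (3,4):dx=-1,dy=-1->C
  (3,5):dx=-2,dy=-3->C; (4,5):dx=-1,dy=-2->C
Step 2: C = 10, D = 0, total pairs = 10.
Step 3: tau = (C - D)/(n(n-1)/2) = (10 - 0)/10 = 1.000000.
Step 4: Exact two-sided p-value (enumerate n! = 120 permutations of y under H0): p = 0.016667.
Step 5: alpha = 0.1. reject H0.

tau_b = 1.0000 (C=10, D=0), p = 0.016667, reject H0.


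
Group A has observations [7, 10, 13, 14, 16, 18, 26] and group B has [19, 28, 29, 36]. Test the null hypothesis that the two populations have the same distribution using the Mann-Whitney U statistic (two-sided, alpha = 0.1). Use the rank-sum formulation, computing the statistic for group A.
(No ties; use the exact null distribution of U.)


Step 1: Combine and sort all 11 observations; assign midranks.
sorted (value, group): (7,X), (10,X), (13,X), (14,X), (16,X), (18,X), (19,Y), (26,X), (28,Y), (29,Y), (36,Y)
ranks: 7->1, 10->2, 13->3, 14->4, 16->5, 18->6, 19->7, 26->8, 28->9, 29->10, 36->11
Step 2: Rank sum for X: R1 = 1 + 2 + 3 + 4 + 5 + 6 + 8 = 29.
Step 3: U_X = R1 - n1(n1+1)/2 = 29 - 7*8/2 = 29 - 28 = 1.
       U_Y = n1*n2 - U_X = 28 - 1 = 27.
Step 4: No ties, so the exact null distribution of U (based on enumerating the C(11,7) = 330 equally likely rank assignments) gives the two-sided p-value.
Step 5: p-value = 0.012121; compare to alpha = 0.1. reject H0.

U_X = 1, p = 0.012121, reject H0 at alpha = 0.1.


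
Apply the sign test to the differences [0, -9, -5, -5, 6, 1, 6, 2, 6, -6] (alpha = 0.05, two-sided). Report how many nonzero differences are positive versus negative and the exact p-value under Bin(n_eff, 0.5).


Step 1: Discard zero differences. Original n = 10; n_eff = number of nonzero differences = 9.
Nonzero differences (with sign): -9, -5, -5, +6, +1, +6, +2, +6, -6
Step 2: Count signs: positive = 5, negative = 4.
Step 3: Under H0: P(positive) = 0.5, so the number of positives S ~ Bin(9, 0.5).
Step 4: Two-sided exact p-value = sum of Bin(9,0.5) probabilities at or below the observed probability = 1.000000.
Step 5: alpha = 0.05. fail to reject H0.

n_eff = 9, pos = 5, neg = 4, p = 1.000000, fail to reject H0.


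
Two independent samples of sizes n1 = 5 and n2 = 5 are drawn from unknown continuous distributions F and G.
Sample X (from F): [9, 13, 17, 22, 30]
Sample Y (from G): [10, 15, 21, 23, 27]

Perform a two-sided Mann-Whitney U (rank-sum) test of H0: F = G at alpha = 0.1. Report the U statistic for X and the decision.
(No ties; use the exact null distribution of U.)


Step 1: Combine and sort all 10 observations; assign midranks.
sorted (value, group): (9,X), (10,Y), (13,X), (15,Y), (17,X), (21,Y), (22,X), (23,Y), (27,Y), (30,X)
ranks: 9->1, 10->2, 13->3, 15->4, 17->5, 21->6, 22->7, 23->8, 27->9, 30->10
Step 2: Rank sum for X: R1 = 1 + 3 + 5 + 7 + 10 = 26.
Step 3: U_X = R1 - n1(n1+1)/2 = 26 - 5*6/2 = 26 - 15 = 11.
       U_Y = n1*n2 - U_X = 25 - 11 = 14.
Step 4: No ties, so the exact null distribution of U (based on enumerating the C(10,5) = 252 equally likely rank assignments) gives the two-sided p-value.
Step 5: p-value = 0.841270; compare to alpha = 0.1. fail to reject H0.

U_X = 11, p = 0.841270, fail to reject H0 at alpha = 0.1.


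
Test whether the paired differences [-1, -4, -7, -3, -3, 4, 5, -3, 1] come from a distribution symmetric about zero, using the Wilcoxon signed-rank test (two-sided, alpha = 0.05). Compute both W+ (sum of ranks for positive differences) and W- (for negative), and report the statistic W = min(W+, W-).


Step 1: Drop any zero differences (none here) and take |d_i|.
|d| = [1, 4, 7, 3, 3, 4, 5, 3, 1]
Step 2: Midrank |d_i| (ties get averaged ranks).
ranks: |1|->1.5, |4|->6.5, |7|->9, |3|->4, |3|->4, |4|->6.5, |5|->8, |3|->4, |1|->1.5
Step 3: Attach original signs; sum ranks with positive sign and with negative sign.
W+ = 6.5 + 8 + 1.5 = 16
W- = 1.5 + 6.5 + 9 + 4 + 4 + 4 = 29
(Check: W+ + W- = 45 should equal n(n+1)/2 = 45.)
Step 4: Test statistic W = min(W+, W-) = 16.
Step 5: Ties in |d|, so use the tie-corrected normal approximation.
        E[W] = n(n+1)/4 = 9*10/4 = 22.5.
        Tie groups: |d|=1 (t=2), |d|=3 (t=3), |d|=4 (t=2); sum(t^3 - t) = 36.
        Var[W] = n(n+1)(2n+1)/24 - sum(t^3-t)/48 = 1710/24 - 36/48 = 70.5.
        z = (W - E[W]) / sqrt(Var[W]) = (16 - 22.5) / 8.3964 = -0.7741.
        Two-sided p = 2*Phi(z) = 0.438849.
Step 6: alpha = 0.05. fail to reject H0.

W+ = 16, W- = 29, W = min = 16, p = 0.438849, fail to reject H0.


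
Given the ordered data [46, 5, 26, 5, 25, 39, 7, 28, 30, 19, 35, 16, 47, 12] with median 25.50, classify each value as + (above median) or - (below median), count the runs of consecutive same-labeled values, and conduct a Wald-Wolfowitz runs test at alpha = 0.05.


Step 1: Compute median = 25.50; label A = above, B = below.
Labels in order: ABABBABAABABAB  (n_A = 7, n_B = 7)
Step 2: Count runs R = 12.
Step 3: Under H0 (random ordering), E[R] = 2*n_A*n_B/(n_A+n_B) + 1 = 2*7*7/14 + 1 = 8.0000.
        Var[R] = 2*n_A*n_B*(2*n_A*n_B - n_A - n_B) / ((n_A+n_B)^2 * (n_A+n_B-1)) = 8232/2548 = 3.2308.
        SD[R] = 1.7974.
Step 4: Continuity-corrected z = (R - 0.5 - E[R]) / SD[R] = (12 - 0.5 - 8.0000) / 1.7974 = 1.9472.
Step 5: Two-sided p-value via normal approximation = 2*(1 - Phi(|z|)) = 0.051508.
Step 6: alpha = 0.05. fail to reject H0.

R = 12, z = 1.9472, p = 0.051508, fail to reject H0.


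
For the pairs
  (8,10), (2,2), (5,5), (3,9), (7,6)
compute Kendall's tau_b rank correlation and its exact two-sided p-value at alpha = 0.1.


Step 1: Enumerate the 10 unordered pairs (i,j) with i<j and classify each by sign(x_j-x_i) * sign(y_j-y_i).
  (1,2):dx=-6,dy=-8->C; (1,3):dx=-3,dy=-5->C; (1,4):dx=-5,dy=-1->C; (1,5):dx=-1,dy=-4->C
  (2,3):dx=+3,dy=+3->C; (2,4):dx=+1,dy=+7->C; (2,5):dx=+5,dy=+4->C; (3,4):dx=-2,dy=+4->D
  (3,5):dx=+2,dy=+1->C; (4,5):dx=+4,dy=-3->D
Step 2: C = 8, D = 2, total pairs = 10.
Step 3: tau = (C - D)/(n(n-1)/2) = (8 - 2)/10 = 0.600000.
Step 4: Exact two-sided p-value (enumerate n! = 120 permutations of y under H0): p = 0.233333.
Step 5: alpha = 0.1. fail to reject H0.

tau_b = 0.6000 (C=8, D=2), p = 0.233333, fail to reject H0.


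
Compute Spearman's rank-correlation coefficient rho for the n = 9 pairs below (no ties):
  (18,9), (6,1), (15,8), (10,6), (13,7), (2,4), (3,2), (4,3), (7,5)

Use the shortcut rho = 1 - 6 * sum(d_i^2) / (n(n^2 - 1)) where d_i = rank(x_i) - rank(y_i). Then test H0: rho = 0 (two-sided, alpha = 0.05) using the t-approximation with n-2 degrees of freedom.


Step 1: Rank x and y separately (midranks; no ties here).
rank(x): 18->9, 6->4, 15->8, 10->6, 13->7, 2->1, 3->2, 4->3, 7->5
rank(y): 9->9, 1->1, 8->8, 6->6, 7->7, 4->4, 2->2, 3->3, 5->5
Step 2: d_i = R_x(i) - R_y(i); compute d_i^2.
  (9-9)^2=0, (4-1)^2=9, (8-8)^2=0, (6-6)^2=0, (7-7)^2=0, (1-4)^2=9, (2-2)^2=0, (3-3)^2=0, (5-5)^2=0
sum(d^2) = 18.
Step 3: rho = 1 - 6*18 / (9*(9^2 - 1)) = 1 - 108/720 = 0.850000.
Step 4: Under H0, t = rho * sqrt((n-2)/(1-rho^2)) = 4.2691 ~ t(7).
Step 5: Two-sided p-value from the t-distribution with 7 df = 0.003705.
Step 6: alpha = 0.05. reject H0.

rho = 0.8500, p = 0.003705, reject H0 at alpha = 0.05.


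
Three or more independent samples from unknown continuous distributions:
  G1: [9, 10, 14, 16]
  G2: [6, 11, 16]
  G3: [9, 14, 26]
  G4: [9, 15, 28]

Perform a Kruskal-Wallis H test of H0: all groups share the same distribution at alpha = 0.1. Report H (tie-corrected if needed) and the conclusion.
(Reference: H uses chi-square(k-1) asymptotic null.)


Step 1: Combine all N = 13 observations and assign midranks.
sorted (value, group, rank): (6,G2,1), (9,G1,3), (9,G3,3), (9,G4,3), (10,G1,5), (11,G2,6), (14,G1,7.5), (14,G3,7.5), (15,G4,9), (16,G1,10.5), (16,G2,10.5), (26,G3,12), (28,G4,13)
Step 2: Sum ranks within each group.
R_1 = 26 (n_1 = 4)
R_2 = 17.5 (n_2 = 3)
R_3 = 22.5 (n_3 = 3)
R_4 = 25 (n_4 = 3)
Step 3: H = 12/(N(N+1)) * sum(R_i^2/n_i) - 3(N+1)
     = 12/(13*14) * (26^2/4 + 17.5^2/3 + 22.5^2/3 + 25^2/3) - 3*14
     = 0.065934 * 648.167 - 42
     = 0.736264.
Step 4: Ties present; correction factor C = 1 - 36/(13^3 - 13) = 0.983516. Corrected H = 0.736264 / 0.983516 = 0.748603.
Step 5: Under H0, H ~ chi^2(3); p-value = 0.861717.
Step 6: alpha = 0.1. fail to reject H0.

H = 0.7486, df = 3, p = 0.861717, fail to reject H0.


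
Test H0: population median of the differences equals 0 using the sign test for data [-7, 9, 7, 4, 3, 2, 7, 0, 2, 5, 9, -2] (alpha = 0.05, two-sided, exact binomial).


Step 1: Discard zero differences. Original n = 12; n_eff = number of nonzero differences = 11.
Nonzero differences (with sign): -7, +9, +7, +4, +3, +2, +7, +2, +5, +9, -2
Step 2: Count signs: positive = 9, negative = 2.
Step 3: Under H0: P(positive) = 0.5, so the number of positives S ~ Bin(11, 0.5).
Step 4: Two-sided exact p-value = sum of Bin(11,0.5) probabilities at or below the observed probability = 0.065430.
Step 5: alpha = 0.05. fail to reject H0.

n_eff = 11, pos = 9, neg = 2, p = 0.065430, fail to reject H0.


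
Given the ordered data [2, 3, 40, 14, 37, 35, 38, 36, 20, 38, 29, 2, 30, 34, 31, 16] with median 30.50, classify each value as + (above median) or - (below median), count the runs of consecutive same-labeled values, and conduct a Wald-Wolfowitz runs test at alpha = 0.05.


Step 1: Compute median = 30.50; label A = above, B = below.
Labels in order: BBABAAAABABBBAAB  (n_A = 8, n_B = 8)
Step 2: Count runs R = 9.
Step 3: Under H0 (random ordering), E[R] = 2*n_A*n_B/(n_A+n_B) + 1 = 2*8*8/16 + 1 = 9.0000.
        Var[R] = 2*n_A*n_B*(2*n_A*n_B - n_A - n_B) / ((n_A+n_B)^2 * (n_A+n_B-1)) = 14336/3840 = 3.7333.
        SD[R] = 1.9322.
Step 4: R = E[R], so z = 0 with no continuity correction.
Step 5: Two-sided p-value via normal approximation = 2*(1 - Phi(|z|)) = 1.000000.
Step 6: alpha = 0.05. fail to reject H0.

R = 9, z = 0.0000, p = 1.000000, fail to reject H0.


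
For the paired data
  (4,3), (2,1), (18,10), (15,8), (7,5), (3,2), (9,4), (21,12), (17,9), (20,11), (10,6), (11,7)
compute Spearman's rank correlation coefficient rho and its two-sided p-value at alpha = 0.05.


Step 1: Rank x and y separately (midranks; no ties here).
rank(x): 4->3, 2->1, 18->10, 15->8, 7->4, 3->2, 9->5, 21->12, 17->9, 20->11, 10->6, 11->7
rank(y): 3->3, 1->1, 10->10, 8->8, 5->5, 2->2, 4->4, 12->12, 9->9, 11->11, 6->6, 7->7
Step 2: d_i = R_x(i) - R_y(i); compute d_i^2.
  (3-3)^2=0, (1-1)^2=0, (10-10)^2=0, (8-8)^2=0, (4-5)^2=1, (2-2)^2=0, (5-4)^2=1, (12-12)^2=0, (9-9)^2=0, (11-11)^2=0, (6-6)^2=0, (7-7)^2=0
sum(d^2) = 2.
Step 3: rho = 1 - 6*2 / (12*(12^2 - 1)) = 1 - 12/1716 = 0.993007.
Step 4: Under H0, t = rho * sqrt((n-2)/(1-rho^2)) = 26.5990 ~ t(10).
Step 5: Two-sided p-value from the t-distribution with 10 df = 0.000000.
Step 6: alpha = 0.05. reject H0.

rho = 0.9930, p = 0.000000, reject H0 at alpha = 0.05.
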